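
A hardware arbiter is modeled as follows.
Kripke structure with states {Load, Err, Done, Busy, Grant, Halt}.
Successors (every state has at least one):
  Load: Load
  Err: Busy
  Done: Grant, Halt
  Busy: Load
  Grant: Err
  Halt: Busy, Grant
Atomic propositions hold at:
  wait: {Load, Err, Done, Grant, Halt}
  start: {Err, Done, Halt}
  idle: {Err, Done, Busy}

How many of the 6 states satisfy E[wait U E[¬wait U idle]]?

Sat(¬wait) = {Busy}
E[¬wait U idle]: least fixpoint, start Z0 = Sat(idle) = {Err, Done, Busy}, add states in Sat(¬wait) with some successor in Z. Already a fixed point.
Sat(E[¬wait U idle]) = {Err, Done, Busy}
E[wait U E[¬wait U idle]]: least fixpoint, start Z0 = Sat(E[¬wait U idle]) = {Err, Done, Busy}, add states in Sat(wait) with some successor in Z. Z1 = {Err, Done, Busy, Grant, Halt}; fixed.
Sat(E[wait U E[¬wait U idle]]) = {Err, Done, Busy, Grant, Halt}
|Sat(E[wait U E[¬wait U idle]])| = |{Err, Done, Busy, Grant, Halt}| = 5.

5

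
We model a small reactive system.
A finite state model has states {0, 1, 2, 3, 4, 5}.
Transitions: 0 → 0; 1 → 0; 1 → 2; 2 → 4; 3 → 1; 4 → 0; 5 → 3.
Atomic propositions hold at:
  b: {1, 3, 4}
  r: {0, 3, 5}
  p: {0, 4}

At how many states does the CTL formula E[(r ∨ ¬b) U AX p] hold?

Sat(¬b) = {0, 2, 5}
Sat(r ∨ ¬b) = {0, 2, 3, 5}
Sat(AX p) = {s : every successor in {0, 4}} = {0, 2, 4}
E[(r ∨ ¬b) U AX p]: least fixpoint, start Z0 = Sat(AX p) = {0, 2, 4}, add states in Sat(r ∨ ¬b) with some successor in Z. Already a fixed point.
Sat(E[(r ∨ ¬b) U AX p]) = {0, 2, 4}
|Sat(E[(r ∨ ¬b) U AX p])| = |{0, 2, 4}| = 3.

3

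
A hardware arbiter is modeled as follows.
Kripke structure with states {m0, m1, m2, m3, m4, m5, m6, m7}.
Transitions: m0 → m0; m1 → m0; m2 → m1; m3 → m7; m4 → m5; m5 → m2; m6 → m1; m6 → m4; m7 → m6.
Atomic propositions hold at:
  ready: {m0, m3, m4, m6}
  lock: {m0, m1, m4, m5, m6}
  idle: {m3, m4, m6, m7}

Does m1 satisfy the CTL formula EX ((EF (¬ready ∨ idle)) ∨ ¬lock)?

Sat(¬ready) = {m1, m2, m5, m7}
Sat(¬ready ∨ idle) = {m1, m2, m3, m4, m5, m6, m7}
EF (¬ready ∨ idle): least fixpoint, start Z0 = {m1, m2, m3, m4, m5, m6, m7}, add states with some successor in Z. Already a fixed point.
Sat(EF (¬ready ∨ idle)) = {m1, m2, m3, m4, m5, m6, m7}
Sat(¬lock) = {m2, m3, m7}
Sat((EF (¬ready ∨ idle)) ∨ ¬lock) = {m1, m2, m3, m4, m5, m6, m7}
Sat(EX ((EF (¬ready ∨ idle)) ∨ ¬lock)) = {s : some successor in {m1, m2, m3, m4, m5, m6, m7}} = {m2, m3, m4, m5, m6, m7}
m1 ∉ Sat(EX ((EF (¬ready ∨ idle)) ∨ ¬lock)) = {m2, m3, m4, m5, m6, m7}, so the formula does not hold at m1.

No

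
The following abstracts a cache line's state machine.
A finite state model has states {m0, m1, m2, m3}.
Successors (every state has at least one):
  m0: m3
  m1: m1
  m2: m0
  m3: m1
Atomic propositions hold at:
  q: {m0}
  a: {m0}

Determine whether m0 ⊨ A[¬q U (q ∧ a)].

Sat(¬q) = {m1, m2, m3}
Sat(q ∧ a) = {m0}
A[¬q U (q ∧ a)]: least fixpoint, start Z0 = Sat((q ∧ a)) = {m0}, add states in Sat(¬q) with every successor in Z. Z1 = {m0, m2}; fixed.
Sat(A[¬q U (q ∧ a)]) = {m0, m2}
m0 ∈ Sat(A[¬q U (q ∧ a)]) = {m0, m2}, so the formula holds at m0.

Yes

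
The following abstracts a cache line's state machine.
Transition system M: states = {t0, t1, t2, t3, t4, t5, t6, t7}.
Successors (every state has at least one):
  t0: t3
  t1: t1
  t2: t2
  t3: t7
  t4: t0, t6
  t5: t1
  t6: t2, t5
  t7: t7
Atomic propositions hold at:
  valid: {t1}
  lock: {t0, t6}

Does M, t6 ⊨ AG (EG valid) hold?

No

EG valid: greatest fixpoint, start Z0 = {t1}, keep only states in Sat with some successor in Z. Already a fixed point.
Sat(EG valid) = {t1}
AG (EG valid): greatest fixpoint, start Z0 = {t1}, keep only states in Sat with every successor in Z. Already a fixed point.
Sat(AG (EG valid)) = {t1}
t6 ∉ Sat(AG (EG valid)) = {t1}, so the formula does not hold at t6.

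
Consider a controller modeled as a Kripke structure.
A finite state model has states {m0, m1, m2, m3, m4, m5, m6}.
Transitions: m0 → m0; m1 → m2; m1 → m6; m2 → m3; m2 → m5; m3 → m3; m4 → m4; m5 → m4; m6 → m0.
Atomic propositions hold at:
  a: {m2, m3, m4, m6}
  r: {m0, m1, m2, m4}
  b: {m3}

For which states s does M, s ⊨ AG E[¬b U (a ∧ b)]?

Sat(¬b) = {m0, m1, m2, m4, m5, m6}
Sat(a ∧ b) = {m3}
E[¬b U (a ∧ b)]: least fixpoint, start Z0 = Sat((a ∧ b)) = {m3}, add states in Sat(¬b) with some successor in Z. Z1 = {m2, m3}; Z2 = {m1, m2, m3}; fixed.
Sat(E[¬b U (a ∧ b)]) = {m1, m2, m3}
AG E[¬b U (a ∧ b)]: greatest fixpoint, start Z0 = {m1, m2, m3}, keep only states in Sat with every successor in Z. Z1 = {m3}; fixed.
Sat(AG E[¬b U (a ∧ b)]) = {m3}

{m3}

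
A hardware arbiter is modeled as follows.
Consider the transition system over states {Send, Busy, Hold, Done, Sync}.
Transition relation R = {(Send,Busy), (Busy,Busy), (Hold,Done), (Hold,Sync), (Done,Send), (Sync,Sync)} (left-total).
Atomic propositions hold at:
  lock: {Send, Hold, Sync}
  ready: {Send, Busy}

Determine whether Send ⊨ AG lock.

AG lock: greatest fixpoint, start Z0 = {Send, Hold, Sync}, keep only states in Sat with every successor in Z. Z1 = {Sync}; fixed.
Sat(AG lock) = {Sync}
Send ∉ Sat(AG lock) = {Sync}, so the formula does not hold at Send.

No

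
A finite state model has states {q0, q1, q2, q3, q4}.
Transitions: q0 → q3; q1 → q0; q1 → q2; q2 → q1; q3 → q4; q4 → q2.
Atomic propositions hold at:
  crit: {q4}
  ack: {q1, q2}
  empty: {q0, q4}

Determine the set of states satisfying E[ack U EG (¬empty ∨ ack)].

{q1, q2}

Sat(¬empty) = {q1, q2, q3}
Sat(¬empty ∨ ack) = {q1, q2, q3}
EG (¬empty ∨ ack): greatest fixpoint, start Z0 = {q1, q2, q3}, keep only states in Sat with some successor in Z. Z1 = {q1, q2}; fixed.
Sat(EG (¬empty ∨ ack)) = {q1, q2}
E[ack U EG (¬empty ∨ ack)]: least fixpoint, start Z0 = Sat(EG (¬empty ∨ ack)) = {q1, q2}, add states in Sat(ack) with some successor in Z. Already a fixed point.
Sat(E[ack U EG (¬empty ∨ ack)]) = {q1, q2}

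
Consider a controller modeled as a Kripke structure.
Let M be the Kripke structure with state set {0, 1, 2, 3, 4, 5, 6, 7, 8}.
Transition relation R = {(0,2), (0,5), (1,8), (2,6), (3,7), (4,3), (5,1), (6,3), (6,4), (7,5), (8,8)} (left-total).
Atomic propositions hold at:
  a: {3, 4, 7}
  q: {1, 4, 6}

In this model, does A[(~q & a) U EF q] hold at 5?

Yes

Sat(~q) = {0, 2, 3, 5, 7, 8}
Sat(~q & a) = {3, 7}
EF q: least fixpoint, start Z0 = {1, 4, 6}, add states with some successor in Z. Z1 = {1, 2, 4, 5, 6}; Z2 = {0, 1, 2, 4, 5, 6, 7}; Z3 = {0, 1, 2, 3, 4, 5, 6, 7}; fixed.
Sat(EF q) = {0, 1, 2, 3, 4, 5, 6, 7}
A[(~q & a) U EF q]: least fixpoint, start Z0 = Sat(EF q) = {0, 1, 2, 3, 4, 5, 6, 7}, add states in Sat(~q & a) with every successor in Z. Already a fixed point.
Sat(A[(~q & a) U EF q]) = {0, 1, 2, 3, 4, 5, 6, 7}
5 ∈ Sat(A[(~q & a) U EF q]) = {0, 1, 2, 3, 4, 5, 6, 7}, so the formula holds at 5.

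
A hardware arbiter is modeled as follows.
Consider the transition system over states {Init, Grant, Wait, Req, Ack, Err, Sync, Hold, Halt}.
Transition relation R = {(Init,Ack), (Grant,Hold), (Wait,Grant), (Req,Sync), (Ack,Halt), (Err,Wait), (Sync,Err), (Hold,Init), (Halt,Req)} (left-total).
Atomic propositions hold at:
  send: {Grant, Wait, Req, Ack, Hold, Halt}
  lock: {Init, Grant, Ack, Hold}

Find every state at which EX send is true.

{Init, Grant, Wait, Ack, Err, Halt}

Sat(EX send) = {s : some successor in {Grant, Wait, Req, Ack, Hold, Halt}} = {Init, Grant, Wait, Ack, Err, Halt}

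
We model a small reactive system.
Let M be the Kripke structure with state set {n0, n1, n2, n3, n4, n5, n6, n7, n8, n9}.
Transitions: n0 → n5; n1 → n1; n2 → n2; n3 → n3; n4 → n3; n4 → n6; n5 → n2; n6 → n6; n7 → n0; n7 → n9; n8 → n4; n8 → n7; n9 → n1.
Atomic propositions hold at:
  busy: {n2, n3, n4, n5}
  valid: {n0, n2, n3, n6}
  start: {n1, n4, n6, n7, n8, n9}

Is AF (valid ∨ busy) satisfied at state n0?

Yes

Sat(valid ∨ busy) = {n0, n2, n3, n4, n5, n6}
AF (valid ∨ busy): least fixpoint, start Z0 = {n0, n2, n3, n4, n5, n6}, add states with every successor in Z. Already a fixed point.
Sat(AF (valid ∨ busy)) = {n0, n2, n3, n4, n5, n6}
n0 ∈ Sat(AF (valid ∨ busy)) = {n0, n2, n3, n4, n5, n6}, so the formula holds at n0.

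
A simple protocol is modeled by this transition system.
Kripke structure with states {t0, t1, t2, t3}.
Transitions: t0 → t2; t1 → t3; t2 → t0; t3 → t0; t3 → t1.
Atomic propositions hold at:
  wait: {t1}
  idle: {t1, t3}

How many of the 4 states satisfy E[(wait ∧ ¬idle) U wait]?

Sat(¬idle) = {t0, t2}
Sat(wait ∧ ¬idle) = ∅
E[(wait ∧ ¬idle) U wait]: least fixpoint, start Z0 = Sat(wait) = {t1}, add states in Sat(wait ∧ ¬idle) with some successor in Z. Already a fixed point.
Sat(E[(wait ∧ ¬idle) U wait]) = {t1}
|Sat(E[(wait ∧ ¬idle) U wait])| = |{t1}| = 1.

1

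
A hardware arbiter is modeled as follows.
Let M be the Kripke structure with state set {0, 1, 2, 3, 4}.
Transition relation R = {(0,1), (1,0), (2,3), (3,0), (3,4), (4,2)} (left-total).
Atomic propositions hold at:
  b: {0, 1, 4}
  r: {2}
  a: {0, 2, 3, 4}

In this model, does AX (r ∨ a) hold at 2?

Sat(r ∨ a) = {0, 2, 3, 4}
Sat(AX (r ∨ a)) = {s : every successor in {0, 2, 3, 4}} = {1, 2, 3, 4}
2 ∈ Sat(AX (r ∨ a)) = {1, 2, 3, 4}, so the formula holds at 2.

Yes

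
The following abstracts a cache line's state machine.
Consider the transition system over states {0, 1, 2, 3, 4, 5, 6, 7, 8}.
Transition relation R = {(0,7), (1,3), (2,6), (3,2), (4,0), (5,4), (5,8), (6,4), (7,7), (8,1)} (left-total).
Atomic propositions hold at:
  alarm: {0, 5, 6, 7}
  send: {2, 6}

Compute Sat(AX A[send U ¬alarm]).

Sat(¬alarm) = {1, 2, 3, 4, 8}
A[send U ¬alarm]: least fixpoint, start Z0 = Sat(¬alarm) = {1, 2, 3, 4, 8}, add states in Sat(send) with every successor in Z. Z1 = {1, 2, 3, 4, 6, 8}; fixed.
Sat(A[send U ¬alarm]) = {1, 2, 3, 4, 6, 8}
Sat(AX A[send U ¬alarm]) = {s : every successor in {1, 2, 3, 4, 6, 8}} = {1, 2, 3, 5, 6, 8}

{1, 2, 3, 5, 6, 8}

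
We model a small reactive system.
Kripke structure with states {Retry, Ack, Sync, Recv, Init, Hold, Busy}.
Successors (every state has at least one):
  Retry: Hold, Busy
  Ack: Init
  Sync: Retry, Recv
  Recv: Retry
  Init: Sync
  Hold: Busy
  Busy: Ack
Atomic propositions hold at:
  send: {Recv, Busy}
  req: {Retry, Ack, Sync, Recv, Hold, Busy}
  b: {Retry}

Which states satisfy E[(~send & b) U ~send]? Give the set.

{Retry, Ack, Sync, Init, Hold}

Sat(~send) = {Retry, Ack, Sync, Init, Hold}
Sat(~send & b) = {Retry}
E[(~send & b) U ~send]: least fixpoint, start Z0 = Sat(~send) = {Retry, Ack, Sync, Init, Hold}, add states in Sat(~send & b) with some successor in Z. Already a fixed point.
Sat(E[(~send & b) U ~send]) = {Retry, Ack, Sync, Init, Hold}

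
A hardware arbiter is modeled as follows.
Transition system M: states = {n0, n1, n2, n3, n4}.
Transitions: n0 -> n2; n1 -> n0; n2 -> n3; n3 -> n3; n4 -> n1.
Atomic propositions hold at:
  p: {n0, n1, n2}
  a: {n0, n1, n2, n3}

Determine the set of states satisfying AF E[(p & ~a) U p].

Sat(~a) = {n4}
Sat(p & ~a) = ∅
E[(p & ~a) U p]: least fixpoint, start Z0 = Sat(p) = {n0, n1, n2}, add states in Sat(p & ~a) with some successor in Z. Already a fixed point.
Sat(E[(p & ~a) U p]) = {n0, n1, n2}
AF E[(p & ~a) U p]: least fixpoint, start Z0 = {n0, n1, n2}, add states with every successor in Z. Z1 = {n0, n1, n2, n4}; fixed.
Sat(AF E[(p & ~a) U p]) = {n0, n1, n2, n4}

{n0, n1, n2, n4}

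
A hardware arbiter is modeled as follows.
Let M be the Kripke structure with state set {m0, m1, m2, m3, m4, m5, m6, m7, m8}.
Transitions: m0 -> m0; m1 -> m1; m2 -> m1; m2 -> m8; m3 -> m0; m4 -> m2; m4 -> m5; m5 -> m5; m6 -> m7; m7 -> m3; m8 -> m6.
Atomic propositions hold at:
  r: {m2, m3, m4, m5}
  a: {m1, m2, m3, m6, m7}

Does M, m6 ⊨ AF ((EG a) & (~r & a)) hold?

No

EG a: greatest fixpoint, start Z0 = {m1, m2, m3, m6, m7}, keep only states in Sat with some successor in Z. Z1 = {m1, m2, m6, m7}; Z2 = {m1, m2, m6}; Z3 = {m1, m2}; fixed.
Sat(EG a) = {m1, m2}
Sat(~r) = {m0, m1, m6, m7, m8}
Sat(~r & a) = {m1, m6, m7}
Sat((EG a) & (~r & a)) = {m1}
AF ((EG a) & (~r & a)): least fixpoint, start Z0 = {m1}, add states with every successor in Z. Already a fixed point.
Sat(AF ((EG a) & (~r & a))) = {m1}
m6 ∉ Sat(AF ((EG a) & (~r & a))) = {m1}, so the formula does not hold at m6.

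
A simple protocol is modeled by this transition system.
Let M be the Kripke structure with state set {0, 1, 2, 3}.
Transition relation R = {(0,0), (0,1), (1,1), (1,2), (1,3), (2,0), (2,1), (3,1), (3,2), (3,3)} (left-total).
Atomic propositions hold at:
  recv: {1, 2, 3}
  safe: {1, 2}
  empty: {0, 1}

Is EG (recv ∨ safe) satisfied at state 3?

Yes

Sat(recv ∨ safe) = {1, 2, 3}
EG (recv ∨ safe): greatest fixpoint, start Z0 = {1, 2, 3}, keep only states in Sat with some successor in Z. Already a fixed point.
Sat(EG (recv ∨ safe)) = {1, 2, 3}
3 ∈ Sat(EG (recv ∨ safe)) = {1, 2, 3}, so the formula holds at 3.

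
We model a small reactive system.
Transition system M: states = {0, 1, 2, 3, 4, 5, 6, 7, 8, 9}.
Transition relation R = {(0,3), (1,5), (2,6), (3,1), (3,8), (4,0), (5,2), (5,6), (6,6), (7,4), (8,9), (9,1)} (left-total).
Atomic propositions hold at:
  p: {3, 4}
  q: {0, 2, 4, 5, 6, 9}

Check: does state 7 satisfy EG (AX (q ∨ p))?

No

Sat(q ∨ p) = {0, 2, 3, 4, 5, 6, 9}
Sat(AX (q ∨ p)) = {s : every successor in {0, 2, 3, 4, 5, 6, 9}} = {0, 1, 2, 4, 5, 6, 7, 8}
EG (AX (q ∨ p)): greatest fixpoint, start Z0 = {0, 1, 2, 4, 5, 6, 7, 8}, keep only states in Sat with some successor in Z. Z1 = {1, 2, 4, 5, 6, 7}; Z2 = {1, 2, 5, 6, 7}; Z3 = {1, 2, 5, 6}; fixed.
Sat(EG (AX (q ∨ p))) = {1, 2, 5, 6}
7 ∉ Sat(EG (AX (q ∨ p))) = {1, 2, 5, 6}, so the formula does not hold at 7.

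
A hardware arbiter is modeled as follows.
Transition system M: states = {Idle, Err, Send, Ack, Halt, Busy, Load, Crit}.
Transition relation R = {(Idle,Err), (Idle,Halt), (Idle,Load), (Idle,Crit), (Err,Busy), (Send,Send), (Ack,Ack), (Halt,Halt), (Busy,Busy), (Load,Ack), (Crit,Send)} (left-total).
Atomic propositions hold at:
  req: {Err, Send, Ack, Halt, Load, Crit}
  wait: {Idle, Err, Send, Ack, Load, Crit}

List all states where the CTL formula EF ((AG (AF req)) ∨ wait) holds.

{Idle, Err, Send, Ack, Halt, Load, Crit}

AF req: least fixpoint, start Z0 = {Err, Send, Ack, Halt, Load, Crit}, add states with every successor in Z. Z1 = {Idle, Err, Send, Ack, Halt, Load, Crit}; fixed.
Sat(AF req) = {Idle, Err, Send, Ack, Halt, Load, Crit}
AG (AF req): greatest fixpoint, start Z0 = {Idle, Err, Send, Ack, Halt, Load, Crit}, keep only states in Sat with every successor in Z. Z1 = {Idle, Send, Ack, Halt, Load, Crit}; Z2 = {Send, Ack, Halt, Load, Crit}; fixed.
Sat(AG (AF req)) = {Send, Ack, Halt, Load, Crit}
Sat((AG (AF req)) ∨ wait) = {Idle, Err, Send, Ack, Halt, Load, Crit}
EF ((AG (AF req)) ∨ wait): least fixpoint, start Z0 = {Idle, Err, Send, Ack, Halt, Load, Crit}, add states with some successor in Z. Already a fixed point.
Sat(EF ((AG (AF req)) ∨ wait)) = {Idle, Err, Send, Ack, Halt, Load, Crit}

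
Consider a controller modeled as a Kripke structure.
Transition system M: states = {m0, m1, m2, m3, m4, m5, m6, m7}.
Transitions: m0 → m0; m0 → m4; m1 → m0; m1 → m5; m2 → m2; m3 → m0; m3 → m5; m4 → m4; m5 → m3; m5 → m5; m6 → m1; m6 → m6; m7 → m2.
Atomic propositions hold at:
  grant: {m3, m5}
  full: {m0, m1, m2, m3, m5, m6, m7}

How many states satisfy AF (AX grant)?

Sat(AX grant) = {s : every successor in {m3, m5}} = {m5}
AF (AX grant): least fixpoint, start Z0 = {m5}, add states with every successor in Z. Already a fixed point.
Sat(AF (AX grant)) = {m5}
|Sat(AF (AX grant))| = |{m5}| = 1.

1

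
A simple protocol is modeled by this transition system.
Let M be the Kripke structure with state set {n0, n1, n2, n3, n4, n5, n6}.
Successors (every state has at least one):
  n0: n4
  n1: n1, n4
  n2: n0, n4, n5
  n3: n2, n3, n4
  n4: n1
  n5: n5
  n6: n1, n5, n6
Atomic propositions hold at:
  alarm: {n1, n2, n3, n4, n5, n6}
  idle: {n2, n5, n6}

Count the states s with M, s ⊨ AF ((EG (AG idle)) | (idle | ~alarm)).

AG idle: greatest fixpoint, start Z0 = {n2, n5, n6}, keep only states in Sat with every successor in Z. Z1 = {n5}; fixed.
Sat(AG idle) = {n5}
EG (AG idle): greatest fixpoint, start Z0 = {n5}, keep only states in Sat with some successor in Z. Already a fixed point.
Sat(EG (AG idle)) = {n5}
Sat(~alarm) = {n0}
Sat(idle | ~alarm) = {n0, n2, n5, n6}
Sat((EG (AG idle)) | (idle | ~alarm)) = {n0, n2, n5, n6}
AF ((EG (AG idle)) | (idle | ~alarm)): least fixpoint, start Z0 = {n0, n2, n5, n6}, add states with every successor in Z. Already a fixed point.
Sat(AF ((EG (AG idle)) | (idle | ~alarm))) = {n0, n2, n5, n6}
|Sat(AF ((EG (AG idle)) | (idle | ~alarm)))| = |{n0, n2, n5, n6}| = 4.

4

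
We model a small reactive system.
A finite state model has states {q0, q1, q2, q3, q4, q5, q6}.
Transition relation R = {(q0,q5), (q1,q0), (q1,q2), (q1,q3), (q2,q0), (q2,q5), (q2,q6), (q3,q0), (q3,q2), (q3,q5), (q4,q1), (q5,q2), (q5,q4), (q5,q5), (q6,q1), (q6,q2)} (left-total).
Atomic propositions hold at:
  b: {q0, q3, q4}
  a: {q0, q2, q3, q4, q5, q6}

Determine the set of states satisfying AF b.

{q0, q3, q4}

AF b: least fixpoint, start Z0 = {q0, q3, q4}, add states with every successor in Z. Already a fixed point.
Sat(AF b) = {q0, q3, q4}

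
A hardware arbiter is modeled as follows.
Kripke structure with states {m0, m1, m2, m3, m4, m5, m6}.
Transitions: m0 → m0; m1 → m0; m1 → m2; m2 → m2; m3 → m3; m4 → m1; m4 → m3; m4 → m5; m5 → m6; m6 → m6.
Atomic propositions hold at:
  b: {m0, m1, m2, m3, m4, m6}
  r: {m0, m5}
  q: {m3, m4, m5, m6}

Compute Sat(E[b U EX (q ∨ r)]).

{m0, m1, m3, m4, m5, m6}

Sat(q ∨ r) = {m0, m3, m4, m5, m6}
Sat(EX (q ∨ r)) = {s : some successor in {m0, m3, m4, m5, m6}} = {m0, m1, m3, m4, m5, m6}
E[b U EX (q ∨ r)]: least fixpoint, start Z0 = Sat(EX (q ∨ r)) = {m0, m1, m3, m4, m5, m6}, add states in Sat(b) with some successor in Z. Already a fixed point.
Sat(E[b U EX (q ∨ r)]) = {m0, m1, m3, m4, m5, m6}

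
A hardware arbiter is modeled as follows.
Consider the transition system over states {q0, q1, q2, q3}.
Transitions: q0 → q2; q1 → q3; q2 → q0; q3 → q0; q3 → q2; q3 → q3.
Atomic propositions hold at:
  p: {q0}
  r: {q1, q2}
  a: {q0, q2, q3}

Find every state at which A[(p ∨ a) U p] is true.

{q0, q2}

Sat(p ∨ a) = {q0, q2, q3}
A[(p ∨ a) U p]: least fixpoint, start Z0 = Sat(p) = {q0}, add states in Sat(p ∨ a) with every successor in Z. Z1 = {q0, q2}; fixed.
Sat(A[(p ∨ a) U p]) = {q0, q2}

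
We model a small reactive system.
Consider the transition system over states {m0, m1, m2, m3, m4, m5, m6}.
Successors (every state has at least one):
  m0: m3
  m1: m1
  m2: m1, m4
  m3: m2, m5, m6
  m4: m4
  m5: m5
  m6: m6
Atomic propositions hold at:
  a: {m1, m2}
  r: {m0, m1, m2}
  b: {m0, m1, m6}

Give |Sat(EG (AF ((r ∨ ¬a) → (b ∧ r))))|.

1

Sat(¬a) = {m0, m3, m4, m5, m6}
Sat(r ∨ ¬a) = {m0, m1, m2, m3, m4, m5, m6}
Sat(b ∧ r) = {m0, m1}
Sat((r ∨ ¬a) → (b ∧ r)) = {m0, m1}
AF ((r ∨ ¬a) → (b ∧ r)): least fixpoint, start Z0 = {m0, m1}, add states with every successor in Z. Already a fixed point.
Sat(AF ((r ∨ ¬a) → (b ∧ r))) = {m0, m1}
EG (AF ((r ∨ ¬a) → (b ∧ r))): greatest fixpoint, start Z0 = {m0, m1}, keep only states in Sat with some successor in Z. Z1 = {m1}; fixed.
Sat(EG (AF ((r ∨ ¬a) → (b ∧ r)))) = {m1}
|Sat(EG (AF ((r ∨ ¬a) → (b ∧ r))))| = |{m1}| = 1.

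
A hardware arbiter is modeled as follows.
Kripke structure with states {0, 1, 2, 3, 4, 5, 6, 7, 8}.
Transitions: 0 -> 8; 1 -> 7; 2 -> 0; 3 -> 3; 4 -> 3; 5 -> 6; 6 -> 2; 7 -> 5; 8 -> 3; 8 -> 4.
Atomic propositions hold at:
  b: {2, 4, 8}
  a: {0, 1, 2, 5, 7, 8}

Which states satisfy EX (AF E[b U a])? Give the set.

{0, 1, 2, 5, 6, 7}

E[b U a]: least fixpoint, start Z0 = Sat(a) = {0, 1, 2, 5, 7, 8}, add states in Sat(b) with some successor in Z. Already a fixed point.
Sat(E[b U a]) = {0, 1, 2, 5, 7, 8}
AF E[b U a]: least fixpoint, start Z0 = {0, 1, 2, 5, 7, 8}, add states with every successor in Z. Z1 = {0, 1, 2, 5, 6, 7, 8}; fixed.
Sat(AF E[b U a]) = {0, 1, 2, 5, 6, 7, 8}
Sat(EX (AF E[b U a])) = {s : some successor in {0, 1, 2, 5, 6, 7, 8}} = {0, 1, 2, 5, 6, 7}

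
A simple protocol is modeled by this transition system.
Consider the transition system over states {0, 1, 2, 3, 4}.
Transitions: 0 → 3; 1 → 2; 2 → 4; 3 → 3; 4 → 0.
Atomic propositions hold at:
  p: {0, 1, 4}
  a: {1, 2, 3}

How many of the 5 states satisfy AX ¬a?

Sat(¬a) = {0, 4}
Sat(AX ¬a) = {s : every successor in {0, 4}} = {2, 4}
|Sat(AX ¬a)| = |{2, 4}| = 2.

2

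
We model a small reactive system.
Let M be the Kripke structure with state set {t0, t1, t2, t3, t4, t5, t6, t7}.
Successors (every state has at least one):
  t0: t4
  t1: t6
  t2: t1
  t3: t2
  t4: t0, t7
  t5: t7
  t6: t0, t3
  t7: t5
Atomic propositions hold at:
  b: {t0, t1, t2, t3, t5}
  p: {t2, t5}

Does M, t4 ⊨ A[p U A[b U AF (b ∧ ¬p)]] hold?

No

Sat(¬p) = {t0, t1, t3, t4, t6, t7}
Sat(b ∧ ¬p) = {t0, t1, t3}
AF (b ∧ ¬p): least fixpoint, start Z0 = {t0, t1, t3}, add states with every successor in Z. Z1 = {t0, t1, t2, t3, t6}; fixed.
Sat(AF (b ∧ ¬p)) = {t0, t1, t2, t3, t6}
A[b U AF (b ∧ ¬p)]: least fixpoint, start Z0 = Sat(AF (b ∧ ¬p)) = {t0, t1, t2, t3, t6}, add states in Sat(b) with every successor in Z. Already a fixed point.
Sat(A[b U AF (b ∧ ¬p)]) = {t0, t1, t2, t3, t6}
A[p U A[b U AF (b ∧ ¬p)]]: least fixpoint, start Z0 = Sat(A[b U AF (b ∧ ¬p)]) = {t0, t1, t2, t3, t6}, add states in Sat(p) with every successor in Z. Already a fixed point.
Sat(A[p U A[b U AF (b ∧ ¬p)]]) = {t0, t1, t2, t3, t6}
t4 ∉ Sat(A[p U A[b U AF (b ∧ ¬p)]]) = {t0, t1, t2, t3, t6}, so the formula does not hold at t4.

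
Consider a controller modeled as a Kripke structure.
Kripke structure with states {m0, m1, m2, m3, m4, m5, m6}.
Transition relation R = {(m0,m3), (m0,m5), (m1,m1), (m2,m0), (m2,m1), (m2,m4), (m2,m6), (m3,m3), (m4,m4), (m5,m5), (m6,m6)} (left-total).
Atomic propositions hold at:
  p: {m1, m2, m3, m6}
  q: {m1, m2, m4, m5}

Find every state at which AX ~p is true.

Sat(~p) = {m0, m4, m5}
Sat(AX ~p) = {s : every successor in {m0, m4, m5}} = {m4, m5}

{m4, m5}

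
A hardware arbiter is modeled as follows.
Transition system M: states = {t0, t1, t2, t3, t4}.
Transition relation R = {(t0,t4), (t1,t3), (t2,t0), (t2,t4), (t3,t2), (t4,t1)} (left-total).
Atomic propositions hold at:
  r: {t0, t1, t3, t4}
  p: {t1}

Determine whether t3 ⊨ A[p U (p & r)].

Sat(p & r) = {t1}
A[p U (p & r)]: least fixpoint, start Z0 = Sat((p & r)) = {t1}, add states in Sat(p) with every successor in Z. Already a fixed point.
Sat(A[p U (p & r)]) = {t1}
t3 ∉ Sat(A[p U (p & r)]) = {t1}, so the formula does not hold at t3.

No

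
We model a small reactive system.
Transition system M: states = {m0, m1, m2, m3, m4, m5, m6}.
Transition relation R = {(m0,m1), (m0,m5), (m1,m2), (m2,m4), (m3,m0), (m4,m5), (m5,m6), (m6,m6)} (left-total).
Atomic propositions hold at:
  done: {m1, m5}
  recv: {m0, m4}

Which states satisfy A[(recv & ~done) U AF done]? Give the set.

Sat(~done) = {m0, m2, m3, m4, m6}
Sat(recv & ~done) = {m0, m4}
AF done: least fixpoint, start Z0 = {m1, m5}, add states with every successor in Z. Z1 = {m0, m1, m4, m5}; Z2 = {m0, m1, m2, m3, m4, m5}; fixed.
Sat(AF done) = {m0, m1, m2, m3, m4, m5}
A[(recv & ~done) U AF done]: least fixpoint, start Z0 = Sat(AF done) = {m0, m1, m2, m3, m4, m5}, add states in Sat(recv & ~done) with every successor in Z. Already a fixed point.
Sat(A[(recv & ~done) U AF done]) = {m0, m1, m2, m3, m4, m5}

{m0, m1, m2, m3, m4, m5}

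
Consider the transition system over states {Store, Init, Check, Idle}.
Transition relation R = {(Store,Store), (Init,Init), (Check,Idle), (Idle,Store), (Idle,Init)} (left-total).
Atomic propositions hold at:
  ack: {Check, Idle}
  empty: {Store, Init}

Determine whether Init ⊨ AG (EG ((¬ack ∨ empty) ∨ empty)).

Sat(¬ack) = {Store, Init}
Sat(¬ack ∨ empty) = {Store, Init}
Sat((¬ack ∨ empty) ∨ empty) = {Store, Init}
EG ((¬ack ∨ empty) ∨ empty): greatest fixpoint, start Z0 = {Store, Init}, keep only states in Sat with some successor in Z. Already a fixed point.
Sat(EG ((¬ack ∨ empty) ∨ empty)) = {Store, Init}
AG (EG ((¬ack ∨ empty) ∨ empty)): greatest fixpoint, start Z0 = {Store, Init}, keep only states in Sat with every successor in Z. Already a fixed point.
Sat(AG (EG ((¬ack ∨ empty) ∨ empty))) = {Store, Init}
Init ∈ Sat(AG (EG ((¬ack ∨ empty) ∨ empty))) = {Store, Init}, so the formula holds at Init.

Yes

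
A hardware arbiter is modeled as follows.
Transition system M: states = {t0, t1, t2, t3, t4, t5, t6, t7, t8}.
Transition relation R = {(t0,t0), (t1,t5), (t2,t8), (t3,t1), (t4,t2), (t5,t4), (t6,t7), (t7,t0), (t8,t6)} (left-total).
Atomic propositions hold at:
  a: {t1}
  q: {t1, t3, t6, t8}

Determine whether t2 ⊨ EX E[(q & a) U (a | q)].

Yes

Sat(q & a) = {t1}
Sat(a | q) = {t1, t3, t6, t8}
E[(q & a) U (a | q)]: least fixpoint, start Z0 = Sat((a | q)) = {t1, t3, t6, t8}, add states in Sat(q & a) with some successor in Z. Already a fixed point.
Sat(E[(q & a) U (a | q)]) = {t1, t3, t6, t8}
Sat(EX E[(q & a) U (a | q)]) = {s : some successor in {t1, t3, t6, t8}} = {t2, t3, t8}
t2 ∈ Sat(EX E[(q & a) U (a | q)]) = {t2, t3, t8}, so the formula holds at t2.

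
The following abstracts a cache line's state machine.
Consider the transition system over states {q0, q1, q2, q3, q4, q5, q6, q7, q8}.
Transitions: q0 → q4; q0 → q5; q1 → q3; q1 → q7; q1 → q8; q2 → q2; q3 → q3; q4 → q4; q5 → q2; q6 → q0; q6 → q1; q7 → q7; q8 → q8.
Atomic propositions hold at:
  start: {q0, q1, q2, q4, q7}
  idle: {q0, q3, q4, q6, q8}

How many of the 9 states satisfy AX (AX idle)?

Sat(AX idle) = {s : every successor in {q0, q3, q4, q6, q8}} = {q3, q4, q8}
Sat(AX (AX idle)) = {s : every successor in {q3, q4, q8}} = {q3, q4, q8}
|Sat(AX (AX idle))| = |{q3, q4, q8}| = 3.

3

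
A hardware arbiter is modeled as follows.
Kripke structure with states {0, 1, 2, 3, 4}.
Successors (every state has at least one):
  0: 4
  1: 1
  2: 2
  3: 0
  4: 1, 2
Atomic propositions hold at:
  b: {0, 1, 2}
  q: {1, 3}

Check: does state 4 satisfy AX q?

No

Sat(AX q) = {s : every successor in {1, 3}} = {1}
4 ∉ Sat(AX q) = {1}, so the formula does not hold at 4.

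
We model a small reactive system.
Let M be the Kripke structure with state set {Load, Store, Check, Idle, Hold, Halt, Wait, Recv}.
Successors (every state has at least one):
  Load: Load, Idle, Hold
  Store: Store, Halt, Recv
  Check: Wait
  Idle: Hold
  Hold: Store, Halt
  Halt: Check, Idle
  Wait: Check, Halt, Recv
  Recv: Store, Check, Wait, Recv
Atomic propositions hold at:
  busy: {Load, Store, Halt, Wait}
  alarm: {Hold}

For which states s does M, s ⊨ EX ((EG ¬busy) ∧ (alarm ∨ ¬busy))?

Sat(¬busy) = {Check, Idle, Hold, Recv}
EG ¬busy: greatest fixpoint, start Z0 = {Check, Idle, Hold, Recv}, keep only states in Sat with some successor in Z. Z1 = {Idle, Recv}; Z2 = {Recv}; fixed.
Sat(EG ¬busy) = {Recv}
Sat(alarm ∨ ¬busy) = {Check, Idle, Hold, Recv}
Sat((EG ¬busy) ∧ (alarm ∨ ¬busy)) = {Recv}
Sat(EX ((EG ¬busy) ∧ (alarm ∨ ¬busy))) = {s : some successor in {Recv}} = {Store, Wait, Recv}

{Store, Wait, Recv}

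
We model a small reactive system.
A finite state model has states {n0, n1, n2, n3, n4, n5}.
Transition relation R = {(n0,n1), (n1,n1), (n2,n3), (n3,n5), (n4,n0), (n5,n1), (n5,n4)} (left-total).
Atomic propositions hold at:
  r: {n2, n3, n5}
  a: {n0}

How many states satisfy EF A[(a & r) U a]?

5

Sat(a & r) = ∅
A[(a & r) U a]: least fixpoint, start Z0 = Sat(a) = {n0}, add states in Sat(a & r) with every successor in Z. Already a fixed point.
Sat(A[(a & r) U a]) = {n0}
EF A[(a & r) U a]: least fixpoint, start Z0 = {n0}, add states with some successor in Z. Z1 = {n0, n4}; Z2 = {n0, n4, n5}; Z3 = {n0, n3, n4, n5}; Z4 = {n0, n2, n3, n4, n5}; fixed.
Sat(EF A[(a & r) U a]) = {n0, n2, n3, n4, n5}
|Sat(EF A[(a & r) U a])| = |{n0, n2, n3, n4, n5}| = 5.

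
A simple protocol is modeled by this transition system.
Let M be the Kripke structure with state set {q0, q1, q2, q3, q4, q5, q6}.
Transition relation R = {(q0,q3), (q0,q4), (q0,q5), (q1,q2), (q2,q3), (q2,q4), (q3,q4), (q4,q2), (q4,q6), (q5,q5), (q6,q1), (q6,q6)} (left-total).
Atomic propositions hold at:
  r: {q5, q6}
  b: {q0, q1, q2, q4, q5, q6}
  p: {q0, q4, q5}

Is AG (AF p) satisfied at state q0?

No

AF p: least fixpoint, start Z0 = {q0, q4, q5}, add states with every successor in Z. Z1 = {q0, q3, q4, q5}; Z2 = {q0, q2, q3, q4, q5}; Z3 = {q0, q1, q2, q3, q4, q5}; fixed.
Sat(AF p) = {q0, q1, q2, q3, q4, q5}
AG (AF p): greatest fixpoint, start Z0 = {q0, q1, q2, q3, q4, q5}, keep only states in Sat with every successor in Z. Z1 = {q0, q1, q2, q3, q5}; Z2 = {q1, q5}; Z3 = {q5}; fixed.
Sat(AG (AF p)) = {q5}
q0 ∉ Sat(AG (AF p)) = {q5}, so the formula does not hold at q0.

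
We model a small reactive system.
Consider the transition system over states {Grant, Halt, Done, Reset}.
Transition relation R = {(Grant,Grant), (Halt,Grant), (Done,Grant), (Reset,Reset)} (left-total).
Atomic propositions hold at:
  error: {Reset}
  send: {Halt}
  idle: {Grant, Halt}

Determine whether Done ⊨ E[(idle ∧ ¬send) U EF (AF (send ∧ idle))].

Sat(¬send) = {Grant, Done, Reset}
Sat(idle ∧ ¬send) = {Grant}
Sat(send ∧ idle) = {Halt}
AF (send ∧ idle): least fixpoint, start Z0 = {Halt}, add states with every successor in Z. Already a fixed point.
Sat(AF (send ∧ idle)) = {Halt}
EF (AF (send ∧ idle)): least fixpoint, start Z0 = {Halt}, add states with some successor in Z. Already a fixed point.
Sat(EF (AF (send ∧ idle))) = {Halt}
E[(idle ∧ ¬send) U EF (AF (send ∧ idle))]: least fixpoint, start Z0 = Sat(EF (AF (send ∧ idle))) = {Halt}, add states in Sat(idle ∧ ¬send) with some successor in Z. Already a fixed point.
Sat(E[(idle ∧ ¬send) U EF (AF (send ∧ idle))]) = {Halt}
Done ∉ Sat(E[(idle ∧ ¬send) U EF (AF (send ∧ idle))]) = {Halt}, so the formula does not hold at Done.

No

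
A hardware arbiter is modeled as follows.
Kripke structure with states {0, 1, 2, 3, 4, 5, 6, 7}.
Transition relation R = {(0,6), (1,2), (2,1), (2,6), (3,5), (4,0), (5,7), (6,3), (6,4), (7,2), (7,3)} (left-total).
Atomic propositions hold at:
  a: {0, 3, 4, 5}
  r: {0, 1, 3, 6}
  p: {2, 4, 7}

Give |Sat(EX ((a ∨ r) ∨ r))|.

Sat(a ∨ r) = {0, 1, 3, 4, 5, 6}
Sat((a ∨ r) ∨ r) = {0, 1, 3, 4, 5, 6}
Sat(EX ((a ∨ r) ∨ r)) = {s : some successor in {0, 1, 3, 4, 5, 6}} = {0, 2, 3, 4, 6, 7}
|Sat(EX ((a ∨ r) ∨ r))| = |{0, 2, 3, 4, 6, 7}| = 6.

6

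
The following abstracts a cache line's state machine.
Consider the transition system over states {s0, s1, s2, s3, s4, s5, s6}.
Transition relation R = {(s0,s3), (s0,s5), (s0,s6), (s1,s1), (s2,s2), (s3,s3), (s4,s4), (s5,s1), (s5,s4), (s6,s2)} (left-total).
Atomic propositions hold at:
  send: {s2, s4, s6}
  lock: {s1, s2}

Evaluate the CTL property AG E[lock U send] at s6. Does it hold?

Yes

E[lock U send]: least fixpoint, start Z0 = Sat(send) = {s2, s4, s6}, add states in Sat(lock) with some successor in Z. Already a fixed point.
Sat(E[lock U send]) = {s2, s4, s6}
AG E[lock U send]: greatest fixpoint, start Z0 = {s2, s4, s6}, keep only states in Sat with every successor in Z. Already a fixed point.
Sat(AG E[lock U send]) = {s2, s4, s6}
s6 ∈ Sat(AG E[lock U send]) = {s2, s4, s6}, so the formula holds at s6.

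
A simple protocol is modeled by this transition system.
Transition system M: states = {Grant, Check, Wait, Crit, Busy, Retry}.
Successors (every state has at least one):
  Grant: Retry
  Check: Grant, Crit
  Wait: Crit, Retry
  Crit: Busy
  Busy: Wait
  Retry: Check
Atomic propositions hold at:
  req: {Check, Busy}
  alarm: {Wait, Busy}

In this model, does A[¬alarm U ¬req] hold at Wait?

Sat(¬alarm) = {Grant, Check, Crit, Retry}
Sat(¬req) = {Grant, Wait, Crit, Retry}
A[¬alarm U ¬req]: least fixpoint, start Z0 = Sat(¬req) = {Grant, Wait, Crit, Retry}, add states in Sat(¬alarm) with every successor in Z. Z1 = {Grant, Check, Wait, Crit, Retry}; fixed.
Sat(A[¬alarm U ¬req]) = {Grant, Check, Wait, Crit, Retry}
Wait ∈ Sat(A[¬alarm U ¬req]) = {Grant, Check, Wait, Crit, Retry}, so the formula holds at Wait.

Yes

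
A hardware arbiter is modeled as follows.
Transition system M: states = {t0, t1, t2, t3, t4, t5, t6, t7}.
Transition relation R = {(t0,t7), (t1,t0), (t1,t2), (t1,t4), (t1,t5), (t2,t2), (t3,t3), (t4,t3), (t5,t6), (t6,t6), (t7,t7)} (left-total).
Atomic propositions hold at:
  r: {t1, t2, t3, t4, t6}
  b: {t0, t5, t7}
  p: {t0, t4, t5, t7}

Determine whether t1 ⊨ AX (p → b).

No

Sat(p → b) = {t0, t1, t2, t3, t5, t6, t7}
Sat(AX (p → b)) = {s : every successor in {t0, t1, t2, t3, t5, t6, t7}} = {t0, t2, t3, t4, t5, t6, t7}
t1 ∉ Sat(AX (p → b)) = {t0, t2, t3, t4, t5, t6, t7}, so the formula does not hold at t1.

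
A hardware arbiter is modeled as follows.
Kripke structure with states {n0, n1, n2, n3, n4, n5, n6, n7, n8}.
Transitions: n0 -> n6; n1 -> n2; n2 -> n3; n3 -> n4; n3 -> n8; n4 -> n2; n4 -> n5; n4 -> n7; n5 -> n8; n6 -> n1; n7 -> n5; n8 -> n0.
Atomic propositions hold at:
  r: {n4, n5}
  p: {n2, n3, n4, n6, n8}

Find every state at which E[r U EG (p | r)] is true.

Sat(p | r) = {n2, n3, n4, n5, n6, n8}
EG (p | r): greatest fixpoint, start Z0 = {n2, n3, n4, n5, n6, n8}, keep only states in Sat with some successor in Z. Z1 = {n2, n3, n4, n5}; Z2 = {n2, n3, n4}; fixed.
Sat(EG (p | r)) = {n2, n3, n4}
E[r U EG (p | r)]: least fixpoint, start Z0 = Sat(EG (p | r)) = {n2, n3, n4}, add states in Sat(r) with some successor in Z. Already a fixed point.
Sat(E[r U EG (p | r)]) = {n2, n3, n4}

{n2, n3, n4}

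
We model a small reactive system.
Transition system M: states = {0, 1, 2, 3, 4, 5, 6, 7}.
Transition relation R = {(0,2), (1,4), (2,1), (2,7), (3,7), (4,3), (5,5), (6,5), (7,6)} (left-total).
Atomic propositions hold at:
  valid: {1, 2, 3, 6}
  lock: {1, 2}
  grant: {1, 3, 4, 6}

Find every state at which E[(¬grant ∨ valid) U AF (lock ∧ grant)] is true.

{0, 1, 2}

Sat(¬grant) = {0, 2, 5, 7}
Sat(¬grant ∨ valid) = {0, 1, 2, 3, 5, 6, 7}
Sat(lock ∧ grant) = {1}
AF (lock ∧ grant): least fixpoint, start Z0 = {1}, add states with every successor in Z. Already a fixed point.
Sat(AF (lock ∧ grant)) = {1}
E[(¬grant ∨ valid) U AF (lock ∧ grant)]: least fixpoint, start Z0 = Sat(AF (lock ∧ grant)) = {1}, add states in Sat(¬grant ∨ valid) with some successor in Z. Z1 = {1, 2}; Z2 = {0, 1, 2}; fixed.
Sat(E[(¬grant ∨ valid) U AF (lock ∧ grant)]) = {0, 1, 2}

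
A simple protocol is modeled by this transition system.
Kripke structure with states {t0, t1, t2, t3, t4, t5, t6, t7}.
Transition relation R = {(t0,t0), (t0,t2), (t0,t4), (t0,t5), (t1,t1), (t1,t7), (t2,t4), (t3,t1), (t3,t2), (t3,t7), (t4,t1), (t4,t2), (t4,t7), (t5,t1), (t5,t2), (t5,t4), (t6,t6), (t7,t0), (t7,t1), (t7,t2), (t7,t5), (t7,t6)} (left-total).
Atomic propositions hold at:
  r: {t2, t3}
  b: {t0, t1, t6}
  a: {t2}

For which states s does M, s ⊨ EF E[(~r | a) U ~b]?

Sat(~r) = {t0, t1, t4, t5, t6, t7}
Sat(~r | a) = {t0, t1, t2, t4, t5, t6, t7}
Sat(~b) = {t2, t3, t4, t5, t7}
E[(~r | a) U ~b]: least fixpoint, start Z0 = Sat(~b) = {t2, t3, t4, t5, t7}, add states in Sat(~r | a) with some successor in Z. Z1 = {t0, t1, t2, t3, t4, t5, t7}; fixed.
Sat(E[(~r | a) U ~b]) = {t0, t1, t2, t3, t4, t5, t7}
EF E[(~r | a) U ~b]: least fixpoint, start Z0 = {t0, t1, t2, t3, t4, t5, t7}, add states with some successor in Z. Already a fixed point.
Sat(EF E[(~r | a) U ~b]) = {t0, t1, t2, t3, t4, t5, t7}

{t0, t1, t2, t3, t4, t5, t7}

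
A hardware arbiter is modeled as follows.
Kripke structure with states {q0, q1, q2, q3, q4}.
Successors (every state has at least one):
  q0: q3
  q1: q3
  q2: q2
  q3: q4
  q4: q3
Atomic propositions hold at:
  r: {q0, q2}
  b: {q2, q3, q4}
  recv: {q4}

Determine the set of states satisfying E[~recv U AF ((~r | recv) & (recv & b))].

{q0, q1, q3, q4}

Sat(~recv) = {q0, q1, q2, q3}
Sat(~r) = {q1, q3, q4}
Sat(~r | recv) = {q1, q3, q4}
Sat(recv & b) = {q4}
Sat((~r | recv) & (recv & b)) = {q4}
AF ((~r | recv) & (recv & b)): least fixpoint, start Z0 = {q4}, add states with every successor in Z. Z1 = {q3, q4}; Z2 = {q0, q1, q3, q4}; fixed.
Sat(AF ((~r | recv) & (recv & b))) = {q0, q1, q3, q4}
E[~recv U AF ((~r | recv) & (recv & b))]: least fixpoint, start Z0 = Sat(AF ((~r | recv) & (recv & b))) = {q0, q1, q3, q4}, add states in Sat(~recv) with some successor in Z. Already a fixed point.
Sat(E[~recv U AF ((~r | recv) & (recv & b))]) = {q0, q1, q3, q4}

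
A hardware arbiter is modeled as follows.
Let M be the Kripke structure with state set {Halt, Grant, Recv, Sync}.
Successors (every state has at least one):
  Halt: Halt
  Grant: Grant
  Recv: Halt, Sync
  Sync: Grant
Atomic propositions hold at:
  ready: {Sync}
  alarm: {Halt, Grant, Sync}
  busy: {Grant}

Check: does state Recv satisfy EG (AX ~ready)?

No

Sat(~ready) = {Halt, Grant, Recv}
Sat(AX ~ready) = {s : every successor in {Halt, Grant, Recv}} = {Halt, Grant, Sync}
EG (AX ~ready): greatest fixpoint, start Z0 = {Halt, Grant, Sync}, keep only states in Sat with some successor in Z. Already a fixed point.
Sat(EG (AX ~ready)) = {Halt, Grant, Sync}
Recv ∉ Sat(EG (AX ~ready)) = {Halt, Grant, Sync}, so the formula does not hold at Recv.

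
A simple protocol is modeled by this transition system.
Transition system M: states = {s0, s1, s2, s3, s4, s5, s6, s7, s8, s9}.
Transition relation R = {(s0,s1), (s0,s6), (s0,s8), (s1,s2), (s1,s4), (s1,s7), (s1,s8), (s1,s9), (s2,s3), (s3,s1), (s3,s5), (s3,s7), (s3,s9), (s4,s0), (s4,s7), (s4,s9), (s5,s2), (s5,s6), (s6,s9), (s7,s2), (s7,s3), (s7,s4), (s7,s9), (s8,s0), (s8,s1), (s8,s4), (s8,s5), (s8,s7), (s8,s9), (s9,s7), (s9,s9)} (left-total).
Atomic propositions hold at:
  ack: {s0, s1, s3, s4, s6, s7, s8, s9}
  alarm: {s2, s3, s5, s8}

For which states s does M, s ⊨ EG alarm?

{s2, s3, s5, s8}

EG alarm: greatest fixpoint, start Z0 = {s2, s3, s5, s8}, keep only states in Sat with some successor in Z. Already a fixed point.
Sat(EG alarm) = {s2, s3, s5, s8}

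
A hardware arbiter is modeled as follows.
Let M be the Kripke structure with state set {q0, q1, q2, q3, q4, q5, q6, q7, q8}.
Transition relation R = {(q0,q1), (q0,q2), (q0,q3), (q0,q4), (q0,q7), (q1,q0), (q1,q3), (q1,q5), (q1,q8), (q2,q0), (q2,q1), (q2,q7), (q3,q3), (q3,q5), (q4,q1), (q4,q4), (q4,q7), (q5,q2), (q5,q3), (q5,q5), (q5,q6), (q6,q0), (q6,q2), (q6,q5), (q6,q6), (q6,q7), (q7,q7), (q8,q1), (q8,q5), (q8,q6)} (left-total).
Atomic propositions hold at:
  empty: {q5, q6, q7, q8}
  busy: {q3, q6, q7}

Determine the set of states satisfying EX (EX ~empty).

{q0, q1, q2, q3, q4, q5, q6, q8}

Sat(~empty) = {q0, q1, q2, q3, q4}
Sat(EX ~empty) = {s : some successor in {q0, q1, q2, q3, q4}} = {q0, q1, q2, q3, q4, q5, q6, q8}
Sat(EX (EX ~empty)) = {s : some successor in {q0, q1, q2, q3, q4, q5, q6, q8}} = {q0, q1, q2, q3, q4, q5, q6, q8}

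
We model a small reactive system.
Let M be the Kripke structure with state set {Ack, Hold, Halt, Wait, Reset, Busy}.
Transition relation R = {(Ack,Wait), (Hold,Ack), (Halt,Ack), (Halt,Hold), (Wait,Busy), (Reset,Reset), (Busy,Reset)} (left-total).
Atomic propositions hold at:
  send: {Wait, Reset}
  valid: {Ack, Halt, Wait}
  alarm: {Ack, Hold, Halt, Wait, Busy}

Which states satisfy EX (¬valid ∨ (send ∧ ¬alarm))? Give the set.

{Halt, Wait, Reset, Busy}

Sat(¬valid) = {Hold, Reset, Busy}
Sat(¬alarm) = {Reset}
Sat(send ∧ ¬alarm) = {Reset}
Sat(¬valid ∨ (send ∧ ¬alarm)) = {Hold, Reset, Busy}
Sat(EX (¬valid ∨ (send ∧ ¬alarm))) = {s : some successor in {Hold, Reset, Busy}} = {Halt, Wait, Reset, Busy}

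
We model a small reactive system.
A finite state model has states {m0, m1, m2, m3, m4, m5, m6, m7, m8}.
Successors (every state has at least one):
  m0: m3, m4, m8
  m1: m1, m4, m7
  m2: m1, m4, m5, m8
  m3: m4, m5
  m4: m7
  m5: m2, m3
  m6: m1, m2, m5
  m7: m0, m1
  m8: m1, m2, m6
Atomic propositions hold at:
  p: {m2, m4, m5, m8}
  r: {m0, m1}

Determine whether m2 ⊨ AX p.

Sat(AX p) = {s : every successor in {m2, m4, m5, m8}} = {m3}
m2 ∉ Sat(AX p) = {m3}, so the formula does not hold at m2.

No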